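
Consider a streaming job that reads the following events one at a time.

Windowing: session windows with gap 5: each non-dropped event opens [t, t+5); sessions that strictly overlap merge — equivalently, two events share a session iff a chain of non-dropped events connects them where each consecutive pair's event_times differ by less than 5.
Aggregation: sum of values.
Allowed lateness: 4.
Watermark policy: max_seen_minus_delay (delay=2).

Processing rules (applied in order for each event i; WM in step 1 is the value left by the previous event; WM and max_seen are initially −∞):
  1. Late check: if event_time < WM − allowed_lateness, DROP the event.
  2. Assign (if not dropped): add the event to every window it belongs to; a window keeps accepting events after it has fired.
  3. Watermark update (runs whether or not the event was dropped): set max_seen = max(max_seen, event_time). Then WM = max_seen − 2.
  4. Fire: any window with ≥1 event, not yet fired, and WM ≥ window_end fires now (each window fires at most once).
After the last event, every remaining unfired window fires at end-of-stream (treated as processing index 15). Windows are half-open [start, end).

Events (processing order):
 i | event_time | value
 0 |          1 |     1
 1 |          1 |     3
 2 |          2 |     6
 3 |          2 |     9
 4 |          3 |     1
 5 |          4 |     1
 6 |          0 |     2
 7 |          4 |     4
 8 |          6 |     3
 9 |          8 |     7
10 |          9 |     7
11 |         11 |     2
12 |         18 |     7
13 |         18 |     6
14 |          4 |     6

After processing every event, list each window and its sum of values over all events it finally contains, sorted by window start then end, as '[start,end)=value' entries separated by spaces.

i=0 t=1 v=1: → [1,6); WM=-1
i=1 t=1 v=3: → [1,6); WM=-1
i=2 t=2 v=6: → [1,7); WM=0
i=3 t=2 v=9: → [1,7); WM=0
i=4 t=3 v=1: → [1,8); WM=1
i=5 t=4 v=1: → [1,9); WM=2
i=6 t=0 v=2: → [0,9); WM=2
i=7 t=4 v=4: → [0,9); WM=2
i=8 t=6 v=3: → [0,11); WM=4
i=9 t=8 v=7: → [0,13); WM=6
i=10 t=9 v=7: → [0,14); WM=7
i=11 t=11 v=2: → [0,16); WM=9
i=12 t=18 v=7: → [18,23); WM=16
i=13 t=18 v=6: → [18,23); WM=16
i=14 t=4 v=6: DROP (t<16-4); WM=16

[0,16)=46 [18,23)=13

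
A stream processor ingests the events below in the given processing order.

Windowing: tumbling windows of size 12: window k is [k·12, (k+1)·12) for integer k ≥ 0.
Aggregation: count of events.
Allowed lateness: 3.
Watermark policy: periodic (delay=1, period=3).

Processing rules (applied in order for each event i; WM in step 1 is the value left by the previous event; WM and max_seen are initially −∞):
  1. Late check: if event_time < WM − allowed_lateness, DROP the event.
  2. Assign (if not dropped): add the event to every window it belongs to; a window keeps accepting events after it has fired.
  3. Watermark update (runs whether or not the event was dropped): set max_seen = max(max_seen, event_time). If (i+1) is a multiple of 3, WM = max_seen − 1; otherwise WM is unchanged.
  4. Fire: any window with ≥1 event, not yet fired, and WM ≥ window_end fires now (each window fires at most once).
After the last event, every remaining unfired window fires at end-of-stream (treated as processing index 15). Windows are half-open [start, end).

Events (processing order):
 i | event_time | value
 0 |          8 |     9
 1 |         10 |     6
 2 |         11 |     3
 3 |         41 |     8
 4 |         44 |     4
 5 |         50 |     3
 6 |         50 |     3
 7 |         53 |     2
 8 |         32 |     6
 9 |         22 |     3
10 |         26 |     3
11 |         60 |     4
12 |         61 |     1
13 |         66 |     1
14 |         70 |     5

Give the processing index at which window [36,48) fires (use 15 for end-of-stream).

i=0 t=8 v=9: → [0,12); WM=−∞
i=1 t=10 v=6: → [0,12); WM=−∞
i=2 t=11 v=3: → [0,12); WM=10
i=3 t=41 v=8: → [36,48); WM=10
i=4 t=44 v=4: → [36,48); WM=10
i=5 t=50 v=3: → [48,60); WM=49; [0,12) fires=3 [36,48) fires=2
i=6 t=50 v=3: → [48,60); WM=49
i=7 t=53 v=2: → [48,60); WM=49
i=8 t=32 v=6: DROP (t<49-3); WM=52
i=9 t=22 v=3: DROP (t<52-3); WM=52
i=10 t=26 v=3: DROP (t<52-3); WM=52
i=11 t=60 v=4: → [60,72); WM=59
i=12 t=61 v=1: → [60,72); WM=59
i=13 t=66 v=1: → [60,72); WM=59
i=14 t=70 v=5: → [60,72); WM=69; [48,60) fires=3

5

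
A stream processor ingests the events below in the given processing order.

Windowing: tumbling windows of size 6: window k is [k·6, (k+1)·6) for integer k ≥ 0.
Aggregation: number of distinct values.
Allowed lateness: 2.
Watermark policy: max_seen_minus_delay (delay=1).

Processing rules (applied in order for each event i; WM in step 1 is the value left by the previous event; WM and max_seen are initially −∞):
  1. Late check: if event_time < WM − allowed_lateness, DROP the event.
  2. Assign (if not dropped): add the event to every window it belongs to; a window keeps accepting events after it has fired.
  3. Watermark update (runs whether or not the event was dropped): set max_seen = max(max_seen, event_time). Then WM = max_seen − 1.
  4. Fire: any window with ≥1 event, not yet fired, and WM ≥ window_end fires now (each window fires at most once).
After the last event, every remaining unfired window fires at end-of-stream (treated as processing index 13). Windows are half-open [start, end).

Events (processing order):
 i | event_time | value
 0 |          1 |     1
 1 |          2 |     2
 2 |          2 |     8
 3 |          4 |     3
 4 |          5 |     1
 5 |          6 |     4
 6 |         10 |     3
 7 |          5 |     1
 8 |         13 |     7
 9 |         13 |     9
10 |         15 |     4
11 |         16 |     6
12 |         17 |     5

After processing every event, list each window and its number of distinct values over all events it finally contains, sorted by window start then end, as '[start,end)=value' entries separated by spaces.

i=0 t=1 v=1: → [0,6); WM=0
i=1 t=2 v=2: → [0,6); WM=1
i=2 t=2 v=8: → [0,6); WM=1
i=3 t=4 v=3: → [0,6); WM=3
i=4 t=5 v=1: → [0,6); WM=4
i=5 t=6 v=4: → [6,12); WM=5
i=6 t=10 v=3: → [6,12); WM=9; [0,6) fires=4
i=7 t=5 v=1: DROP (t<9-2); WM=9
i=8 t=13 v=7: → [12,18); WM=12; [6,12) fires=2
i=9 t=13 v=9: → [12,18); WM=12
i=10 t=15 v=4: → [12,18); WM=14
i=11 t=16 v=6: → [12,18); WM=15
i=12 t=17 v=5: → [12,18); WM=16

[0,6)=4 [6,12)=2 [12,18)=5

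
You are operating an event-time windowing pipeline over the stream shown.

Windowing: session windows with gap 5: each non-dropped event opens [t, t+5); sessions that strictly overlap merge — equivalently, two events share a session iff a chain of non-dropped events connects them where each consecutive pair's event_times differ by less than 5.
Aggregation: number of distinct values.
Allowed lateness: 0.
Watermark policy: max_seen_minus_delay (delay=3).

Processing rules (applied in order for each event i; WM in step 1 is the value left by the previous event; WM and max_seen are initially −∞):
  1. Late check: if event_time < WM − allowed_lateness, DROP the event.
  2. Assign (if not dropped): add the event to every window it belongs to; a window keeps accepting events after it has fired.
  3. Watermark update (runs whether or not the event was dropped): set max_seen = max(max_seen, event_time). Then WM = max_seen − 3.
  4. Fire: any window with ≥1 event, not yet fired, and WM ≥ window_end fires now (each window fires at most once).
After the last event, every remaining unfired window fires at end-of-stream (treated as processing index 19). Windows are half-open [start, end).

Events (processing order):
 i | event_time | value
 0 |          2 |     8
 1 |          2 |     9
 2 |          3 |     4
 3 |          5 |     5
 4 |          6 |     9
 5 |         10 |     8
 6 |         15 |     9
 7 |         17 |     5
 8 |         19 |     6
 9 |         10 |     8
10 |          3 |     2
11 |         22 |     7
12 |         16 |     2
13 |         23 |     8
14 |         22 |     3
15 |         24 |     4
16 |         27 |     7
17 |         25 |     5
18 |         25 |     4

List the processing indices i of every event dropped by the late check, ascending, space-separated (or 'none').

9 10 12

i=0 t=2 v=8: → [2,7); WM=-1
i=1 t=2 v=9: → [2,7); WM=-1
i=2 t=3 v=4: → [2,8); WM=0
i=3 t=5 v=5: → [2,10); WM=2
i=4 t=6 v=9: → [2,11); WM=3
i=5 t=10 v=8: → [2,15); WM=7
i=6 t=15 v=9: → [15,20); WM=12
i=7 t=17 v=5: → [15,22); WM=14
i=8 t=19 v=6: → [15,24); WM=16
i=9 t=10 v=8: DROP (t<16-0); WM=16
i=10 t=3 v=2: DROP (t<16-0); WM=16
i=11 t=22 v=7: → [15,27); WM=19
i=12 t=16 v=2: DROP (t<19-0); WM=19
i=13 t=23 v=8: → [15,28); WM=20
i=14 t=22 v=3: → [15,28); WM=20
i=15 t=24 v=4: → [15,29); WM=21
i=16 t=27 v=7: → [15,32); WM=24
i=17 t=25 v=5: → [15,32); WM=24
i=18 t=25 v=4: → [15,32); WM=24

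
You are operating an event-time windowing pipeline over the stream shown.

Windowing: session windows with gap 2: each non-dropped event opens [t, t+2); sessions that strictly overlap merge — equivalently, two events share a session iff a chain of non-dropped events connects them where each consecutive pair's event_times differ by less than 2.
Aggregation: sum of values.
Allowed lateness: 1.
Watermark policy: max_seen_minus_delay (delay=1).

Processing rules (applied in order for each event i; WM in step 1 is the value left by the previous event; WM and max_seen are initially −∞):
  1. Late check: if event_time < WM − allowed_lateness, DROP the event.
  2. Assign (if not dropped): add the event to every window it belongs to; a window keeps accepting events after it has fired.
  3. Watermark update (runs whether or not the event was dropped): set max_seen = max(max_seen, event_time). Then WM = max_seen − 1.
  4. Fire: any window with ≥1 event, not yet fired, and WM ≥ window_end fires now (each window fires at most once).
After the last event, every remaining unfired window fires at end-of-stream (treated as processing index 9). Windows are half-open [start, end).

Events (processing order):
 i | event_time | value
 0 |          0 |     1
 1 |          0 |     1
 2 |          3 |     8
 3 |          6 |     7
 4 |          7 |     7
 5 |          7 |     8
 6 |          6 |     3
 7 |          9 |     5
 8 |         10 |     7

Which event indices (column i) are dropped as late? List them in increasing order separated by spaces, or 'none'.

i=0 t=0 v=1: → [0,2); WM=-1
i=1 t=0 v=1: → [0,2); WM=-1
i=2 t=3 v=8: → [3,5); WM=2
i=3 t=6 v=7: → [6,8); WM=5
i=4 t=7 v=7: → [6,9); WM=6
i=5 t=7 v=8: → [6,9); WM=6
i=6 t=6 v=3: → [6,9); WM=6
i=7 t=9 v=5: → [9,11); WM=8
i=8 t=10 v=7: → [9,12); WM=9

none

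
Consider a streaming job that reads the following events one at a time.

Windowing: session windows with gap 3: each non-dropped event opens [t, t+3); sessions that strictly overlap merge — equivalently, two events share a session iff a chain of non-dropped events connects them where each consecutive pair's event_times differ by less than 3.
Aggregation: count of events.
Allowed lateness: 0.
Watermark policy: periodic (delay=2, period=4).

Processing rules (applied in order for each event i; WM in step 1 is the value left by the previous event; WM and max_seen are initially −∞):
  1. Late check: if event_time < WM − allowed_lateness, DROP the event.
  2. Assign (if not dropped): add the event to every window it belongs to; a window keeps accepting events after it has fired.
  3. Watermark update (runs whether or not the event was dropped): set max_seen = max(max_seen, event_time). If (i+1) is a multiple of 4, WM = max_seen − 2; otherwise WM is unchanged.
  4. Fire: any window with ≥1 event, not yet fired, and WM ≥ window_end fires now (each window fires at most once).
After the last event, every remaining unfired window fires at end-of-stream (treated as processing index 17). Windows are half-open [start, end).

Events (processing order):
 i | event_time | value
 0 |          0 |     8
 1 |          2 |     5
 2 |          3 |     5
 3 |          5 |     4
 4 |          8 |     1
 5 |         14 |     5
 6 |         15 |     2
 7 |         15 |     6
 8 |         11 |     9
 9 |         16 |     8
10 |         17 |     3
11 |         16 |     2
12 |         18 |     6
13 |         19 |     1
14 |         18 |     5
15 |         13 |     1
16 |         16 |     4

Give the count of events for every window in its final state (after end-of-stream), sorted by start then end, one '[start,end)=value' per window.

[0,8)=4 [8,11)=1 [14,22)=9

i=0 t=0 v=8: → [0,3); WM=−∞
i=1 t=2 v=5: → [0,5); WM=−∞
i=2 t=3 v=5: → [0,6); WM=−∞
i=3 t=5 v=4: → [0,8); WM=3
i=4 t=8 v=1: → [8,11); WM=3
i=5 t=14 v=5: → [14,17); WM=3
i=6 t=15 v=2: → [14,18); WM=3
i=7 t=15 v=6: → [14,18); WM=13
i=8 t=11 v=9: DROP (t<13-0); WM=13
i=9 t=16 v=8: → [14,19); WM=13
i=10 t=17 v=3: → [14,20); WM=13
i=11 t=16 v=2: → [14,20); WM=15
i=12 t=18 v=6: → [14,21); WM=15
i=13 t=19 v=1: → [14,22); WM=15
i=14 t=18 v=5: → [14,22); WM=15
i=15 t=13 v=1: DROP (t<15-0); WM=17
i=16 t=16 v=4: DROP (t<17-0); WM=17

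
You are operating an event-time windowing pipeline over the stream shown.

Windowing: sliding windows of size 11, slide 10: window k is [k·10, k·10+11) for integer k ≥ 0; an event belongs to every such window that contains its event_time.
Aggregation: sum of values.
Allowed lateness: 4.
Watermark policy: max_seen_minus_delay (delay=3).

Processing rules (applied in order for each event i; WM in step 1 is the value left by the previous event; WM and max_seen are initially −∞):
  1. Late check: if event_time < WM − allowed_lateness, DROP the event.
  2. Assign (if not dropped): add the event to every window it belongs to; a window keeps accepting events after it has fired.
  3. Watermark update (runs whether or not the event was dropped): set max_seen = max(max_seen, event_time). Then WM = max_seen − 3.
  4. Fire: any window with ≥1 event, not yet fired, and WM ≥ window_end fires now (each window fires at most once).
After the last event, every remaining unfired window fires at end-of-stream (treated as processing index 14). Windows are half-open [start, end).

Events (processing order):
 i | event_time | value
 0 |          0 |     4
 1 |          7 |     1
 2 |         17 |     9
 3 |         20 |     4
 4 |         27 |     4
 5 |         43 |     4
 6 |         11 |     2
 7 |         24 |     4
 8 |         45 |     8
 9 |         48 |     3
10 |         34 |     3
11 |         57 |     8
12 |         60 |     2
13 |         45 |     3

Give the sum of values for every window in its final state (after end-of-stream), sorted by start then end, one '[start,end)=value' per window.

i=0 t=0 v=4: → [0,11); WM=-3
i=1 t=7 v=1: → [0,11); WM=4
i=2 t=17 v=9: → [10,21); WM=14; [0,11) fires=5
i=3 t=20 v=4: → [20,31),[10,21); WM=17
i=4 t=27 v=4: → [20,31); WM=24; [10,21) fires=13
i=5 t=43 v=4: → [40,51); WM=40; [20,31) fires=8
i=6 t=11 v=2: DROP (t<40-4); WM=40
i=7 t=24 v=4: DROP (t<40-4); WM=40
i=8 t=45 v=8: → [40,51); WM=42
i=9 t=48 v=3: → [40,51); WM=45
i=10 t=34 v=3: DROP (t<45-4); WM=45
i=11 t=57 v=8: → [50,61); WM=54; [40,51) fires=15
i=12 t=60 v=2: → [60,71),[50,61); WM=57
i=13 t=45 v=3: DROP (t<57-4); WM=57

[0,11)=5 [10,21)=13 [20,31)=8 [40,51)=15 [50,61)=10 [60,71)=2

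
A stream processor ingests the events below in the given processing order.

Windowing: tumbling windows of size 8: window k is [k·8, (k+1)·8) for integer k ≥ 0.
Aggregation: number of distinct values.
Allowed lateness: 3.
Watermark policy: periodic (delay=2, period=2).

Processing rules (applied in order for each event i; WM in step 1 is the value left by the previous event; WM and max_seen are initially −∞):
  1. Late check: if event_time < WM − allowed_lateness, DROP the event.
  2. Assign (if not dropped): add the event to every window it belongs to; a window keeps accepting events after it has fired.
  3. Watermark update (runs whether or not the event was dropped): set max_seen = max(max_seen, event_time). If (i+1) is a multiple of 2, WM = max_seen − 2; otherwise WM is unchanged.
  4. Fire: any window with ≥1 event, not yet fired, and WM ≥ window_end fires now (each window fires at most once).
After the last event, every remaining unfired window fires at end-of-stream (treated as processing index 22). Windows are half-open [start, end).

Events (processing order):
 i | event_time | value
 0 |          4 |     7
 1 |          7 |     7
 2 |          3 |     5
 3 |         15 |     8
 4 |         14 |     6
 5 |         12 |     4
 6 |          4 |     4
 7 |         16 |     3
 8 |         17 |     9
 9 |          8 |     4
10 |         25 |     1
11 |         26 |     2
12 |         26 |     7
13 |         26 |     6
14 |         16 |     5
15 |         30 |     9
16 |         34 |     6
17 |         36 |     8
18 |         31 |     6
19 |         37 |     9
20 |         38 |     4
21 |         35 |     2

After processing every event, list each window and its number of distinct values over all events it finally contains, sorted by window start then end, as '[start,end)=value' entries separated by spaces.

i=0 t=4 v=7: → [0,8); WM=−∞
i=1 t=7 v=7: → [0,8); WM=5
i=2 t=3 v=5: → [0,8); WM=5
i=3 t=15 v=8: → [8,16); WM=13; [0,8) fires=2
i=4 t=14 v=6: → [8,16); WM=13
i=5 t=12 v=4: → [8,16); WM=13
i=6 t=4 v=4: DROP (t<13-3); WM=13
i=7 t=16 v=3: → [16,24); WM=14
i=8 t=17 v=9: → [16,24); WM=14
i=9 t=8 v=4: DROP (t<14-3); WM=15
i=10 t=25 v=1: → [24,32); WM=15
i=11 t=26 v=2: → [24,32); WM=24; [8,16) fires=3 [16,24) fires=2
i=12 t=26 v=7: → [24,32); WM=24
i=13 t=26 v=6: → [24,32); WM=24
i=14 t=16 v=5: DROP (t<24-3); WM=24
i=15 t=30 v=9: → [24,32); WM=28
i=16 t=34 v=6: → [32,40); WM=28
i=17 t=36 v=8: → [32,40); WM=34; [24,32) fires=5
i=18 t=31 v=6: → [24,32); WM=34
i=19 t=37 v=9: → [32,40); WM=35
i=20 t=38 v=4: → [32,40); WM=35
i=21 t=35 v=2: → [32,40); WM=36

[0,8)=2 [8,16)=3 [16,24)=2 [24,32)=5 [32,40)=5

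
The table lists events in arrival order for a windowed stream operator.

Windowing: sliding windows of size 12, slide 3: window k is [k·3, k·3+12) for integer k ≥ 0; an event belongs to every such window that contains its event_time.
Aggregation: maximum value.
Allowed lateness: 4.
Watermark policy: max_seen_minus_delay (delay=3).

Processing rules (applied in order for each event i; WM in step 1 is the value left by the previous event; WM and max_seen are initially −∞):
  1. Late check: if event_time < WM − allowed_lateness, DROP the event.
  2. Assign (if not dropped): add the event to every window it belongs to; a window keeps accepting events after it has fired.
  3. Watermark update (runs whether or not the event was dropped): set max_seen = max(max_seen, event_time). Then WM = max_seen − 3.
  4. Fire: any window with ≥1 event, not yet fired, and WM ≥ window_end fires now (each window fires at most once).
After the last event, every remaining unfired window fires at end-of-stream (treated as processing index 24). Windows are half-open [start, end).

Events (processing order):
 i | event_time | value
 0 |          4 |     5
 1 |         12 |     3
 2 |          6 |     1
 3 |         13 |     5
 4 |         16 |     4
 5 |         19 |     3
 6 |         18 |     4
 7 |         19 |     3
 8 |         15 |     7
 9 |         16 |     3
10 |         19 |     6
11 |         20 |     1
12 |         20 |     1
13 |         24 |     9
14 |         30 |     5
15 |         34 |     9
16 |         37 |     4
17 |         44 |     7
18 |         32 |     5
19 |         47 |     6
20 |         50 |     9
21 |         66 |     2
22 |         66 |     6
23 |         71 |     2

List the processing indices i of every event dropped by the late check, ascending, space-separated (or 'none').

18

i=0 t=4 v=5: → [3,15),[0,12); WM=1
i=1 t=12 v=3: → [12,24),[9,21),[6,18),[3,15); WM=9
i=2 t=6 v=1: → [6,18),[3,15),[0,12); WM=9
i=3 t=13 v=5: → [12,24),[9,21),[6,18),[3,15); WM=10
i=4 t=16 v=4: → [15,27),[12,24),[9,21),[6,18); WM=13; [0,12) fires=5
i=5 t=19 v=3: → [18,30),[15,27),[12,24),[9,21); WM=16; [3,15) fires=5
i=6 t=18 v=4: → [18,30),[15,27),[12,24),[9,21); WM=16
i=7 t=19 v=3: → [18,30),[15,27),[12,24),[9,21); WM=16
i=8 t=15 v=7: → [15,27),[12,24),[9,21),[6,18); WM=16
i=9 t=16 v=3: → [15,27),[12,24),[9,21),[6,18); WM=16
i=10 t=19 v=6: → [18,30),[15,27),[12,24),[9,21); WM=16
i=11 t=20 v=1: → [18,30),[15,27),[12,24),[9,21); WM=17
i=12 t=20 v=1: → [18,30),[15,27),[12,24),[9,21); WM=17
i=13 t=24 v=9: → [24,36),[21,33),[18,30),[15,27); WM=21; [6,18) fires=7 [9,21) fires=7
i=14 t=30 v=5: → [30,42),[27,39),[24,36),[21,33); WM=27; [12,24) fires=7 [15,27) fires=9
i=15 t=34 v=9: → [33,45),[30,42),[27,39),[24,36); WM=31; [18,30) fires=9
i=16 t=37 v=4: → [36,48),[33,45),[30,42),[27,39); WM=34; [21,33) fires=9
i=17 t=44 v=7: → [42,54),[39,51),[36,48),[33,45); WM=41; [24,36) fires=9 [27,39) fires=9
i=18 t=32 v=5: DROP (t<41-4); WM=41
i=19 t=47 v=6: → [45,57),[42,54),[39,51),[36,48); WM=44; [30,42) fires=9
i=20 t=50 v=9: → [48,60),[45,57),[42,54),[39,51); WM=47; [33,45) fires=9
i=21 t=66 v=2: → [66,78),[63,75),[60,72),[57,69); WM=63; [36,48) fires=7 [39,51) fires=9 [42,54) fires=9 [45,57) fires=9 [48,60) fires=9
i=22 t=66 v=6: → [66,78),[63,75),[60,72),[57,69); WM=63
i=23 t=71 v=2: → [69,81),[66,78),[63,75),[60,72); WM=68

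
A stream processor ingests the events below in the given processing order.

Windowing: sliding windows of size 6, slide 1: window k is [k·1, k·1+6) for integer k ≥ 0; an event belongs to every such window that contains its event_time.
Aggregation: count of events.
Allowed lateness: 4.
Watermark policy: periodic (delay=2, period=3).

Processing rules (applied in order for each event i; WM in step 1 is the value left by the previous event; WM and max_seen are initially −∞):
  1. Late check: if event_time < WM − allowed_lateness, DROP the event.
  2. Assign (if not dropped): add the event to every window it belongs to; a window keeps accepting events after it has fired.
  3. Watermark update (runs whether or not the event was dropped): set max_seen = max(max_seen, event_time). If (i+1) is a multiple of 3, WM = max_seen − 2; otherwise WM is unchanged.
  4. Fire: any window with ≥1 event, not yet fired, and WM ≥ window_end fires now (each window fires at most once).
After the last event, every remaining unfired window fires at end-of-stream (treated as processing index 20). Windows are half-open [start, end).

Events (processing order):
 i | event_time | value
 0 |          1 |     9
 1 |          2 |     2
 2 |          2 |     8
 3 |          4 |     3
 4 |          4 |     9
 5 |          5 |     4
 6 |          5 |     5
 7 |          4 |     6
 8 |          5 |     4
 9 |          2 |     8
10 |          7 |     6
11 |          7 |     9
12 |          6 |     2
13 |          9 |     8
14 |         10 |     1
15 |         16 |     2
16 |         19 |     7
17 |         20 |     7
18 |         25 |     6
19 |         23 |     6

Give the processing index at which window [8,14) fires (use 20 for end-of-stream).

17

i=0 t=1 v=9: → [1,7),[0,6); WM=−∞
i=1 t=2 v=2: → [2,8),[1,7),[0,6); WM=−∞
i=2 t=2 v=8: → [2,8),[1,7),[0,6); WM=0
i=3 t=4 v=3: → [4,10),[3,9),[2,8),[1,7),[0,6); WM=0
i=4 t=4 v=9: → [4,10),[3,9),[2,8),[1,7),[0,6); WM=0
i=5 t=5 v=4: → [5,11),[4,10),[3,9),[2,8),[1,7),[0,6); WM=3
i=6 t=5 v=5: → [5,11),[4,10),[3,9),[2,8),[1,7),[0,6); WM=3
i=7 t=4 v=6: → [4,10),[3,9),[2,8),[1,7),[0,6); WM=3
i=8 t=5 v=4: → [5,11),[4,10),[3,9),[2,8),[1,7),[0,6); WM=3
i=9 t=2 v=8: → [2,8),[1,7),[0,6); WM=3
i=10 t=7 v=6: → [7,13),[6,12),[5,11),[4,10),[3,9),[2,8); WM=3
i=11 t=7 v=9: → [7,13),[6,12),[5,11),[4,10),[3,9),[2,8); WM=5
i=12 t=6 v=2: → [6,12),[5,11),[4,10),[3,9),[2,8),[1,7); WM=5
i=13 t=9 v=8: → [9,15),[8,14),[7,13),[6,12),[5,11),[4,10); WM=5
i=14 t=10 v=1: → [10,16),[9,15),[8,14),[7,13),[6,12),[5,11); WM=8; [0,6) fires=10 [1,7) fires=11 [2,8) fires=12
i=15 t=16 v=2: → [16,22),[15,21),[14,20),[13,19),[12,18),[11,17); WM=8
i=16 t=19 v=7: → [19,25),[18,24),[17,23),[16,22),[15,21),[14,20); WM=8
i=17 t=20 v=7: → [20,26),[19,25),[18,24),[17,23),[16,22),[15,21); WM=18; [3,9) fires=9 [4,10) fires=10 [5,11) fires=8 [6,12) fires=5 [7,13) fires=4 [8,14) fires=2 [9,15) fires=2 [10,16) fires=1 [11,17) fires=1 [12,18) fires=1
i=18 t=25 v=6: → [25,31),[24,30),[23,29),[22,28),[21,27),[20,26); WM=18
i=19 t=23 v=6: → [23,29),[22,28),[21,27),[20,26),[19,25),[18,24); WM=18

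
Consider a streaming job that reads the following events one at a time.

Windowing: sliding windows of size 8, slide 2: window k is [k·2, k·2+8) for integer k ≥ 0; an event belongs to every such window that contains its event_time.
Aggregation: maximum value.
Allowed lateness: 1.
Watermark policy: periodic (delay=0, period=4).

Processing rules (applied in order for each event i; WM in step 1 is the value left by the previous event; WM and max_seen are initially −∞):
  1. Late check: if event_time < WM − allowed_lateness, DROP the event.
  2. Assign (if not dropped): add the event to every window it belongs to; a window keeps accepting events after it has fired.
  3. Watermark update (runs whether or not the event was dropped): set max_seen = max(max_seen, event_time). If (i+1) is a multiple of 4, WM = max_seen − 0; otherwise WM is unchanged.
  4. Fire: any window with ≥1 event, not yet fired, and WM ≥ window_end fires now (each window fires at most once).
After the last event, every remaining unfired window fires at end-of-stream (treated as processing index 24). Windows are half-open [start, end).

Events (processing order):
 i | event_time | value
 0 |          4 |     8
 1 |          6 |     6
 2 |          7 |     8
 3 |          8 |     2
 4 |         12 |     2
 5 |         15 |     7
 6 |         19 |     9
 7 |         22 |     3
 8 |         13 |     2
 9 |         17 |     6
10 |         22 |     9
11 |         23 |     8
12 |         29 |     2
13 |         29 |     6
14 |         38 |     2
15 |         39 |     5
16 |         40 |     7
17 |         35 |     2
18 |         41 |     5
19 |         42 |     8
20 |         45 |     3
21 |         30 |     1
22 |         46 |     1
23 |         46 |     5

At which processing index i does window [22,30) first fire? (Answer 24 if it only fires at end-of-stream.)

15

i=0 t=4 v=8: → [4,12),[2,10),[0,8); WM=−∞
i=1 t=6 v=6: → [6,14),[4,12),[2,10),[0,8); WM=−∞
i=2 t=7 v=8: → [6,14),[4,12),[2,10),[0,8); WM=−∞
i=3 t=8 v=2: → [8,16),[6,14),[4,12),[2,10); WM=8; [0,8) fires=8
i=4 t=12 v=2: → [12,20),[10,18),[8,16),[6,14); WM=8
i=5 t=15 v=7: → [14,22),[12,20),[10,18),[8,16); WM=8
i=6 t=19 v=9: → [18,26),[16,24),[14,22),[12,20); WM=8
i=7 t=22 v=3: → [22,30),[20,28),[18,26),[16,24); WM=22; [2,10) fires=8 [4,12) fires=8 [6,14) fires=8 [8,16) fires=7 [10,18) fires=7 [12,20) fires=9 [14,22) fires=9
i=8 t=13 v=2: DROP (t<22-1); WM=22
i=9 t=17 v=6: DROP (t<22-1); WM=22
i=10 t=22 v=9: → [22,30),[20,28),[18,26),[16,24); WM=22
i=11 t=23 v=8: → [22,30),[20,28),[18,26),[16,24); WM=23
i=12 t=29 v=2: → [28,36),[26,34),[24,32),[22,30); WM=23
i=13 t=29 v=6: → [28,36),[26,34),[24,32),[22,30); WM=23
i=14 t=38 v=2: → [38,46),[36,44),[34,42),[32,40); WM=23
i=15 t=39 v=5: → [38,46),[36,44),[34,42),[32,40); WM=39; [16,24) fires=9 [18,26) fires=9 [20,28) fires=9 [22,30) fires=9 [24,32) fires=6 [26,34) fires=6 [28,36) fires=6
i=16 t=40 v=7: → [40,48),[38,46),[36,44),[34,42); WM=39
i=17 t=35 v=2: DROP (t<39-1); WM=39
i=18 t=41 v=5: → [40,48),[38,46),[36,44),[34,42); WM=39
i=19 t=42 v=8: → [42,50),[40,48),[38,46),[36,44); WM=42; [32,40) fires=5 [34,42) fires=7
i=20 t=45 v=3: → [44,52),[42,50),[40,48),[38,46); WM=42
i=21 t=30 v=1: DROP (t<42-1); WM=42
i=22 t=46 v=1: → [46,54),[44,52),[42,50),[40,48); WM=42
i=23 t=46 v=5: → [46,54),[44,52),[42,50),[40,48); WM=46; [36,44) fires=8 [38,46) fires=8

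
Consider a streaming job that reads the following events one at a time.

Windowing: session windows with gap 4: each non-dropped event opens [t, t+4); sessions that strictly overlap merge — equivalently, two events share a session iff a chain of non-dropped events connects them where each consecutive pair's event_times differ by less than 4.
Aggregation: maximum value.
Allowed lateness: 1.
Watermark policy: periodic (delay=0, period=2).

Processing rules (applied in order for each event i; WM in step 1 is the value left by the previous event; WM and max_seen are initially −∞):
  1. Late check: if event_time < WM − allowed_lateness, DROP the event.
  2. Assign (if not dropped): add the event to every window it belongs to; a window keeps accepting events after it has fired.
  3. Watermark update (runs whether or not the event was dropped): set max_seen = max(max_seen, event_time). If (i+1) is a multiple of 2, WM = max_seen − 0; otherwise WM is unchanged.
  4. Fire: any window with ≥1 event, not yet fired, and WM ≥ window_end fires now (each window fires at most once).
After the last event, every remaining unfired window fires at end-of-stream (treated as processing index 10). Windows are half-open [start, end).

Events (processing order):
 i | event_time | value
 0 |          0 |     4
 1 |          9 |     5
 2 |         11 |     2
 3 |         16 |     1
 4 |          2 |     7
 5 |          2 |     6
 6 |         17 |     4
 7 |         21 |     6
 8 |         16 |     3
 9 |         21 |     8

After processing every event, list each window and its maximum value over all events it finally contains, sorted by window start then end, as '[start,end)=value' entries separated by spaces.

i=0 t=0 v=4: → [0,4); WM=−∞
i=1 t=9 v=5: → [9,13); WM=9
i=2 t=11 v=2: → [9,15); WM=9
i=3 t=16 v=1: → [16,20); WM=16
i=4 t=2 v=7: DROP (t<16-1); WM=16
i=5 t=2 v=6: DROP (t<16-1); WM=16
i=6 t=17 v=4: → [16,21); WM=16
i=7 t=21 v=6: → [21,25); WM=21
i=8 t=16 v=3: DROP (t<21-1); WM=21
i=9 t=21 v=8: → [21,25); WM=21

[0,4)=4 [9,15)=5 [16,21)=4 [21,25)=8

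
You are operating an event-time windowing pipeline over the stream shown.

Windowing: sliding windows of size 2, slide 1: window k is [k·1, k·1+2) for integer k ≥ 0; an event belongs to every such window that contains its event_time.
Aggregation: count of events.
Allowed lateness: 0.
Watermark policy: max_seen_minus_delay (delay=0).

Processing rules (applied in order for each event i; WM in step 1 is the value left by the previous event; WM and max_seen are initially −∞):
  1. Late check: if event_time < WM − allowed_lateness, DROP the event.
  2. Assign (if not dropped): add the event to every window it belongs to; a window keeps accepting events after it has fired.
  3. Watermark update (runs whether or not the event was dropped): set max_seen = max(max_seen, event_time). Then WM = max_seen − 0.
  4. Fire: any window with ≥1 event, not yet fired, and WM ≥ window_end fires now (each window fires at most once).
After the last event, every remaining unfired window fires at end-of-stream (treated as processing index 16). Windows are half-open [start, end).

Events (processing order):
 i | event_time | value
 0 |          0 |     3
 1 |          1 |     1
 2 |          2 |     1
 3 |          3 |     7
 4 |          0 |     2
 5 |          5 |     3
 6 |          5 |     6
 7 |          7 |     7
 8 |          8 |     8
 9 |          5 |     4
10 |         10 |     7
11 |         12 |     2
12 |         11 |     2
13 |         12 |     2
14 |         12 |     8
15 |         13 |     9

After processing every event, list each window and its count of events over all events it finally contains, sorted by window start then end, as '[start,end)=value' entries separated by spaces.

i=0 t=0 v=3: → [0,2); WM=0
i=1 t=1 v=1: → [1,3),[0,2); WM=1
i=2 t=2 v=1: → [2,4),[1,3); WM=2; [0,2) fires=2
i=3 t=3 v=7: → [3,5),[2,4); WM=3; [1,3) fires=2
i=4 t=0 v=2: DROP (t<3-0); WM=3
i=5 t=5 v=3: → [5,7),[4,6); WM=5; [2,4) fires=2 [3,5) fires=1
i=6 t=5 v=6: → [5,7),[4,6); WM=5
i=7 t=7 v=7: → [7,9),[6,8); WM=7; [4,6) fires=2 [5,7) fires=2
i=8 t=8 v=8: → [8,10),[7,9); WM=8; [6,8) fires=1
i=9 t=5 v=4: DROP (t<8-0); WM=8
i=10 t=10 v=7: → [10,12),[9,11); WM=10; [7,9) fires=2 [8,10) fires=1
i=11 t=12 v=2: → [12,14),[11,13); WM=12; [9,11) fires=1 [10,12) fires=1
i=12 t=11 v=2: DROP (t<12-0); WM=12
i=13 t=12 v=2: → [12,14),[11,13); WM=12
i=14 t=12 v=8: → [12,14),[11,13); WM=12
i=15 t=13 v=9: → [13,15),[12,14); WM=13; [11,13) fires=3

[0,2)=2 [1,3)=2 [2,4)=2 [3,5)=1 [4,6)=2 [5,7)=2 [6,8)=1 [7,9)=2 [8,10)=1 [9,11)=1 [10,12)=1 [11,13)=3 [12,14)=4 [13,15)=1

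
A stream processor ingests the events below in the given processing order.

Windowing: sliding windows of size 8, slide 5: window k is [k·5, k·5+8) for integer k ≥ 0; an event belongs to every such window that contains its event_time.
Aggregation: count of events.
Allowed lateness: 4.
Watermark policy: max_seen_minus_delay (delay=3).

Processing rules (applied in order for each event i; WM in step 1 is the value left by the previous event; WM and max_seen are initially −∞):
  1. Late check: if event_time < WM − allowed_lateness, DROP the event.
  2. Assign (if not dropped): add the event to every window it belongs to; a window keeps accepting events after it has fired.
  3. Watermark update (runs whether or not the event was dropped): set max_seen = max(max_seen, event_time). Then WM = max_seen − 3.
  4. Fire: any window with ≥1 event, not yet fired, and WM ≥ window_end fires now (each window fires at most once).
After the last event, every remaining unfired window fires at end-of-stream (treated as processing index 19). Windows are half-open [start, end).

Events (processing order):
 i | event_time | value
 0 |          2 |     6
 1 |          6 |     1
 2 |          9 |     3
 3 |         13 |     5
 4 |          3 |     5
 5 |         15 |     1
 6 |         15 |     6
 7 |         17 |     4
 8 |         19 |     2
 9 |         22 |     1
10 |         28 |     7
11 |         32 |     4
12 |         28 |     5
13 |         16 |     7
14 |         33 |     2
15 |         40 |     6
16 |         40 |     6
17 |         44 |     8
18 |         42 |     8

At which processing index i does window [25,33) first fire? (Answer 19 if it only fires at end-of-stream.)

i=0 t=2 v=6: → [0,8); WM=-1
i=1 t=6 v=1: → [5,13),[0,8); WM=3
i=2 t=9 v=3: → [5,13); WM=6
i=3 t=13 v=5: → [10,18); WM=10; [0,8) fires=2
i=4 t=3 v=5: DROP (t<10-4); WM=10
i=5 t=15 v=1: → [15,23),[10,18); WM=12
i=6 t=15 v=6: → [15,23),[10,18); WM=12
i=7 t=17 v=4: → [15,23),[10,18); WM=14; [5,13) fires=2
i=8 t=19 v=2: → [15,23); WM=16
i=9 t=22 v=1: → [20,28),[15,23); WM=19; [10,18) fires=4
i=10 t=28 v=7: → [25,33); WM=25; [15,23) fires=5
i=11 t=32 v=4: → [30,38),[25,33); WM=29; [20,28) fires=1
i=12 t=28 v=5: → [25,33); WM=29
i=13 t=16 v=7: DROP (t<29-4); WM=29
i=14 t=33 v=2: → [30,38); WM=30
i=15 t=40 v=6: → [40,48),[35,43); WM=37; [25,33) fires=3
i=16 t=40 v=6: → [40,48),[35,43); WM=37
i=17 t=44 v=8: → [40,48); WM=41; [30,38) fires=2
i=18 t=42 v=8: → [40,48),[35,43); WM=41

15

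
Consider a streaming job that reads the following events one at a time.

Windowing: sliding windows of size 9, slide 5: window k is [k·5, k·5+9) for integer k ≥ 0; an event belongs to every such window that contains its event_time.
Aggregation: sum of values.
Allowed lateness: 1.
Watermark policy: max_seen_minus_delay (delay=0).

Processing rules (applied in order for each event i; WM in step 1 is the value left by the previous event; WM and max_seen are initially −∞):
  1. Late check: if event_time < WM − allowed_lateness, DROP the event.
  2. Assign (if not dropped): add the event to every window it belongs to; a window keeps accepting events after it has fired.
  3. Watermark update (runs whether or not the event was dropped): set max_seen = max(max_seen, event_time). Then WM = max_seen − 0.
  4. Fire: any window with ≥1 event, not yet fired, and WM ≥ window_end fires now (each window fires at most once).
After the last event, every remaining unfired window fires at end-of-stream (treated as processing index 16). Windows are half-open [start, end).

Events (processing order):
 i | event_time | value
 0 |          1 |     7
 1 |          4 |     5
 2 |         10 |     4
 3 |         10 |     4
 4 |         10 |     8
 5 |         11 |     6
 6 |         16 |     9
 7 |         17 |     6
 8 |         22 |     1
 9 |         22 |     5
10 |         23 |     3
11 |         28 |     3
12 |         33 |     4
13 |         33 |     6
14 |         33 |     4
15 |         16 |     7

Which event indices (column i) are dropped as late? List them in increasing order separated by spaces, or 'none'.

i=0 t=1 v=7: → [0,9); WM=1
i=1 t=4 v=5: → [0,9); WM=4
i=2 t=10 v=4: → [10,19),[5,14); WM=10; [0,9) fires=12
i=3 t=10 v=4: → [10,19),[5,14); WM=10
i=4 t=10 v=8: → [10,19),[5,14); WM=10
i=5 t=11 v=6: → [10,19),[5,14); WM=11
i=6 t=16 v=9: → [15,24),[10,19); WM=16; [5,14) fires=22
i=7 t=17 v=6: → [15,24),[10,19); WM=17
i=8 t=22 v=1: → [20,29),[15,24); WM=22; [10,19) fires=37
i=9 t=22 v=5: → [20,29),[15,24); WM=22
i=10 t=23 v=3: → [20,29),[15,24); WM=23
i=11 t=28 v=3: → [25,34),[20,29); WM=28; [15,24) fires=24
i=12 t=33 v=4: → [30,39),[25,34); WM=33; [20,29) fires=12
i=13 t=33 v=6: → [30,39),[25,34); WM=33
i=14 t=33 v=4: → [30,39),[25,34); WM=33
i=15 t=16 v=7: DROP (t<33-1); WM=33

15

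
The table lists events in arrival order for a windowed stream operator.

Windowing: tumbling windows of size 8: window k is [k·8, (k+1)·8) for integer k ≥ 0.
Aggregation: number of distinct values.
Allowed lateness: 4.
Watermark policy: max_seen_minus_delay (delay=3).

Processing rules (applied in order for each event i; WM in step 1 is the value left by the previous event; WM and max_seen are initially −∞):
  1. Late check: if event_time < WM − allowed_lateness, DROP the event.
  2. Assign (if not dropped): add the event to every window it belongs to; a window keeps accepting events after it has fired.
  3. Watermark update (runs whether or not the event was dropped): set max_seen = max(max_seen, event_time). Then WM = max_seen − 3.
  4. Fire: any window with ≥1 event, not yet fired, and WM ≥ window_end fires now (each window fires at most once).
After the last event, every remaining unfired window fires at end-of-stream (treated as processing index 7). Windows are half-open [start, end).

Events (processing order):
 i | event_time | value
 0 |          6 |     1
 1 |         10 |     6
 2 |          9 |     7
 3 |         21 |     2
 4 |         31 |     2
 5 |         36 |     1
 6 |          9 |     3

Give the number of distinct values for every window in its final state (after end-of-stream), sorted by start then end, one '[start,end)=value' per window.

[0,8)=1 [8,16)=2 [16,24)=1 [24,32)=1 [32,40)=1

i=0 t=6 v=1: → [0,8); WM=3
i=1 t=10 v=6: → [8,16); WM=7
i=2 t=9 v=7: → [8,16); WM=7
i=3 t=21 v=2: → [16,24); WM=18; [0,8) fires=1 [8,16) fires=2
i=4 t=31 v=2: → [24,32); WM=28; [16,24) fires=1
i=5 t=36 v=1: → [32,40); WM=33; [24,32) fires=1
i=6 t=9 v=3: DROP (t<33-4); WM=33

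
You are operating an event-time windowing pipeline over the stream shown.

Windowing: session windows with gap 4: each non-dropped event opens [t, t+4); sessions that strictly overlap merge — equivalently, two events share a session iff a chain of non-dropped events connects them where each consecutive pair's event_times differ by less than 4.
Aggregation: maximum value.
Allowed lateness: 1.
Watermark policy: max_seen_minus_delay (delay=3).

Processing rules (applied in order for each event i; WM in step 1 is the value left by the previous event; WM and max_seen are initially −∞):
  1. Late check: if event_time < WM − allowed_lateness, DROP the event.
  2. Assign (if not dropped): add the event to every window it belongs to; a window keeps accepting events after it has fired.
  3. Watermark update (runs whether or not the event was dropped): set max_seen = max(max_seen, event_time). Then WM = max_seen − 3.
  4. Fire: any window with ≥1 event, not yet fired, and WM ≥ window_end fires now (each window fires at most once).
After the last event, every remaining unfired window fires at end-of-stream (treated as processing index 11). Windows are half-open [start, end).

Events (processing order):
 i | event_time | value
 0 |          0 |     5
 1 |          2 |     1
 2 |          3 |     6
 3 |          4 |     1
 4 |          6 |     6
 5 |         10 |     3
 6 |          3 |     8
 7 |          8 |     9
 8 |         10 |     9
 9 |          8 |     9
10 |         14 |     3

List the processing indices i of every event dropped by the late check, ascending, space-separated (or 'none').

6

i=0 t=0 v=5: → [0,4); WM=-3
i=1 t=2 v=1: → [0,6); WM=-1
i=2 t=3 v=6: → [0,7); WM=0
i=3 t=4 v=1: → [0,8); WM=1
i=4 t=6 v=6: → [0,10); WM=3
i=5 t=10 v=3: → [10,14); WM=7
i=6 t=3 v=8: DROP (t<7-1); WM=7
i=7 t=8 v=9: → [0,14); WM=7
i=8 t=10 v=9: → [0,14); WM=7
i=9 t=8 v=9: → [0,14); WM=7
i=10 t=14 v=3: → [14,18); WM=11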